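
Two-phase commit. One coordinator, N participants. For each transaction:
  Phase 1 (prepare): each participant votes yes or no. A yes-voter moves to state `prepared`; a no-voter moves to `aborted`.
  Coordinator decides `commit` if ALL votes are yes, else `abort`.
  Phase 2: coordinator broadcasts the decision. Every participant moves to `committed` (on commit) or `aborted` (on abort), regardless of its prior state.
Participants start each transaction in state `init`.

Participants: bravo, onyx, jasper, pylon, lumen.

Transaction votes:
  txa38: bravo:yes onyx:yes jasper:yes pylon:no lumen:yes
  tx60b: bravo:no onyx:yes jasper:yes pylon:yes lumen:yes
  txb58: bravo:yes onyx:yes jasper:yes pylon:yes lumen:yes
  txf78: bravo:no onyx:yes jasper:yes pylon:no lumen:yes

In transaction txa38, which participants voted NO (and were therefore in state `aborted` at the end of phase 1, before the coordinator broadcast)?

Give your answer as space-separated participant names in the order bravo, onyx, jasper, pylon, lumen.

Answer: pylon

Derivation:
Txn txa38 phase 1: bravo yes -> prepared; onyx yes -> prepared; jasper yes -> prepared; pylon no -> aborted; lumen yes -> prepared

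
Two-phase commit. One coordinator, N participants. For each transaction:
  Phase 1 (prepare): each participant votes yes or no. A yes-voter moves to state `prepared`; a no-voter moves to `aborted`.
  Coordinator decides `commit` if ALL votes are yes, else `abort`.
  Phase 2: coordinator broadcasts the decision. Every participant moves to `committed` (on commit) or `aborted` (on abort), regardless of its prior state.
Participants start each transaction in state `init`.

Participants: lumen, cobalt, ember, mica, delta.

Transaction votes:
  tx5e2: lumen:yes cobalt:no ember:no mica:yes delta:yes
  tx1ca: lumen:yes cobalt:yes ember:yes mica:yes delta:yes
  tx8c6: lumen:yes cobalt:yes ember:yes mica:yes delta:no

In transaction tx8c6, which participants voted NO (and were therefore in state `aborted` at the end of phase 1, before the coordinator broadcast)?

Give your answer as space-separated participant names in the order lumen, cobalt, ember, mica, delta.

Answer: delta

Derivation:
Txn tx8c6 phase 1: lumen yes -> prepared; cobalt yes -> prepared; ember yes -> prepared; mica yes -> prepared; delta no -> aborted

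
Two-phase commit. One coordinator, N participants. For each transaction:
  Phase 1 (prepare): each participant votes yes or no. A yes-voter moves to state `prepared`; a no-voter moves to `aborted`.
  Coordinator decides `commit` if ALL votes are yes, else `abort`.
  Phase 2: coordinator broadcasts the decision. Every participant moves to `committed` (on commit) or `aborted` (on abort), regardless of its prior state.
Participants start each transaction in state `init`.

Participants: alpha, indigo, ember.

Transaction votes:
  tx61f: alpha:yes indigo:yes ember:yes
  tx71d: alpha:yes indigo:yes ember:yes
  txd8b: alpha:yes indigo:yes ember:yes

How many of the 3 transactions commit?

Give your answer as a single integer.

tx61f: all yes -> commit (commits=1)
tx71d: all yes -> commit (commits=2)
txd8b: all yes -> commit (commits=3)

Answer: 3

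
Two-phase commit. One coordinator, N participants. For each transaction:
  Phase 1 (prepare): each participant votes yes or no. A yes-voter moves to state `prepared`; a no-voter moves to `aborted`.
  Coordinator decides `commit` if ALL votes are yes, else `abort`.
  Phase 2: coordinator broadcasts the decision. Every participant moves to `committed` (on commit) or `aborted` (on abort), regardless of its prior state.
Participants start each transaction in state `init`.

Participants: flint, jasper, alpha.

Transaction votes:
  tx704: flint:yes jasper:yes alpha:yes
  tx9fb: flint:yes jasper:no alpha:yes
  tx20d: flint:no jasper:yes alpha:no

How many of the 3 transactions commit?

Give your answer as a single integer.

tx704: all yes -> commit (commits=1)
tx9fb: no from jasper -> abort (commits=1)
tx20d: no from flint, alpha -> abort (commits=1)

Answer: 1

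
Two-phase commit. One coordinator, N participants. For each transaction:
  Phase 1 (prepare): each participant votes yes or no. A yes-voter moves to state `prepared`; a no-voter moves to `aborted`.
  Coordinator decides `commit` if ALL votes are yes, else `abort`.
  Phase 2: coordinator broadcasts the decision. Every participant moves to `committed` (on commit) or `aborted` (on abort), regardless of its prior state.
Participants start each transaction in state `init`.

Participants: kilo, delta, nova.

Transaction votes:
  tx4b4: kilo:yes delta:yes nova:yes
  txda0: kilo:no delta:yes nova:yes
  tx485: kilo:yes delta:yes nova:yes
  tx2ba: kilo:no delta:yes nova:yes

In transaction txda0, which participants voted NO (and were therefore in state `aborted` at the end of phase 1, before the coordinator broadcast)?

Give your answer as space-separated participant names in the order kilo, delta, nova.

Answer: kilo

Derivation:
Txn txda0 phase 1: kilo no -> aborted; delta yes -> prepared; nova yes -> prepared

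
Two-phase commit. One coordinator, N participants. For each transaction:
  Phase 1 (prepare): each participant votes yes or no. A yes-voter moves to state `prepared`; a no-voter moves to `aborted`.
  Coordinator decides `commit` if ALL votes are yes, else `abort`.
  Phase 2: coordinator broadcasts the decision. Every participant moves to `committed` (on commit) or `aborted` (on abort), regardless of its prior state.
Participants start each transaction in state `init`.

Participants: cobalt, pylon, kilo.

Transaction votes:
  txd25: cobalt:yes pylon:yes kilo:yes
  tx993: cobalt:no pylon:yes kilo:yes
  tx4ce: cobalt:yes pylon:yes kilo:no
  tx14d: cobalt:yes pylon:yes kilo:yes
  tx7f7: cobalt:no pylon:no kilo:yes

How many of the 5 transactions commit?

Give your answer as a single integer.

Answer: 2

Derivation:
txd25: all yes -> commit (commits=1)
tx993: no from cobalt -> abort (commits=1)
tx4ce: no from kilo -> abort (commits=1)
tx14d: all yes -> commit (commits=2)
tx7f7: no from cobalt, pylon -> abort (commits=2)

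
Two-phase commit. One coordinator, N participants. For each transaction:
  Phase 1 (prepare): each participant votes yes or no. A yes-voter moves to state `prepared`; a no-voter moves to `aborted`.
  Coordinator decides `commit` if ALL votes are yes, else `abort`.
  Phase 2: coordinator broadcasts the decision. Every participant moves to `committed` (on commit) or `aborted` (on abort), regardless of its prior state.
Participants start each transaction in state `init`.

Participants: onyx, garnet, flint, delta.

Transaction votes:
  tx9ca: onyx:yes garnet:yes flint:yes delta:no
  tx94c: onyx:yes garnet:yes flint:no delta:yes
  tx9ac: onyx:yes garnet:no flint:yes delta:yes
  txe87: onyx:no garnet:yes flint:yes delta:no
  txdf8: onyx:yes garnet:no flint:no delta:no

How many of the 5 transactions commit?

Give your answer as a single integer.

tx9ca: no from delta -> abort (commits=0)
tx94c: no from flint -> abort (commits=0)
tx9ac: no from garnet -> abort (commits=0)
txe87: no from onyx, delta -> abort (commits=0)
txdf8: no from garnet, flint, delta -> abort (commits=0)

Answer: 0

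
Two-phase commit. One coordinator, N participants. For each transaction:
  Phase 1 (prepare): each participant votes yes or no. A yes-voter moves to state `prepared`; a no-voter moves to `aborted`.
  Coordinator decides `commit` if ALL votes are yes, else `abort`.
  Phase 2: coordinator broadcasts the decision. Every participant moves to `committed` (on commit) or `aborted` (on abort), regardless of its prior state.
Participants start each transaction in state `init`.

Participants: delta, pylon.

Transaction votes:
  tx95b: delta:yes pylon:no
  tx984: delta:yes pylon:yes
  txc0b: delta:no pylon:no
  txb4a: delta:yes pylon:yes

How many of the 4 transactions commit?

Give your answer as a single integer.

Answer: 2

Derivation:
tx95b: no from pylon -> abort (commits=0)
tx984: all yes -> commit (commits=1)
txc0b: no from delta, pylon -> abort (commits=1)
txb4a: all yes -> commit (commits=2)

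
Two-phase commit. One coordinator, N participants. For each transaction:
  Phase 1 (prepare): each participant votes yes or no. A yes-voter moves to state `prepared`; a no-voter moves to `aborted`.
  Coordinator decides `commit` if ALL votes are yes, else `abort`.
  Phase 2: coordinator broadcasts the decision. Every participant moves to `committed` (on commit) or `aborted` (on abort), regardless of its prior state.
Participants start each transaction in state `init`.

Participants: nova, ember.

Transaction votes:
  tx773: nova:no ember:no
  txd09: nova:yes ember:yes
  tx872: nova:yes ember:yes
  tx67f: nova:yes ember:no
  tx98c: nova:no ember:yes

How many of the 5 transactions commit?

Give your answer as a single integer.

tx773: no from nova, ember -> abort (commits=0)
txd09: all yes -> commit (commits=1)
tx872: all yes -> commit (commits=2)
tx67f: no from ember -> abort (commits=2)
tx98c: no from nova -> abort (commits=2)

Answer: 2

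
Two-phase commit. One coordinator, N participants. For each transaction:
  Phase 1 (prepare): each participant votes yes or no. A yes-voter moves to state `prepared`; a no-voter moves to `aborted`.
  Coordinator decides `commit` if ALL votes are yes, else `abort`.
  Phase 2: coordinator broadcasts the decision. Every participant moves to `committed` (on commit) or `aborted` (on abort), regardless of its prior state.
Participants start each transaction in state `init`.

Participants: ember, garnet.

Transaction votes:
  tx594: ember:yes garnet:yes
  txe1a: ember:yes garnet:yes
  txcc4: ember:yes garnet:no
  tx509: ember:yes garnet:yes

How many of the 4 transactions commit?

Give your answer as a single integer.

tx594: all yes -> commit (commits=1)
txe1a: all yes -> commit (commits=2)
txcc4: no from garnet -> abort (commits=2)
tx509: all yes -> commit (commits=3)

Answer: 3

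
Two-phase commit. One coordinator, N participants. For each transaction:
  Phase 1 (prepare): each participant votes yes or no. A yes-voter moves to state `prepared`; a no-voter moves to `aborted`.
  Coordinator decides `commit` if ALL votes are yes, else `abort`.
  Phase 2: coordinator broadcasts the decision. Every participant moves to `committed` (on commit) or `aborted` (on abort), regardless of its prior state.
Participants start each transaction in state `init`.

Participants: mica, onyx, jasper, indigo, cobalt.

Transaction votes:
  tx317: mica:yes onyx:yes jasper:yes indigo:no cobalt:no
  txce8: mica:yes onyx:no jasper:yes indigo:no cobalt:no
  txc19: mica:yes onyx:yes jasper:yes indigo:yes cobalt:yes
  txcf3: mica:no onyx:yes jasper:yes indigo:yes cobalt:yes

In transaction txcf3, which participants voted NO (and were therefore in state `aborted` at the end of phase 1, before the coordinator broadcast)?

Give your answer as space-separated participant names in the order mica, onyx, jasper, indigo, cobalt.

Txn txcf3 phase 1: mica no -> aborted; onyx yes -> prepared; jasper yes -> prepared; indigo yes -> prepared; cobalt yes -> prepared

Answer: mica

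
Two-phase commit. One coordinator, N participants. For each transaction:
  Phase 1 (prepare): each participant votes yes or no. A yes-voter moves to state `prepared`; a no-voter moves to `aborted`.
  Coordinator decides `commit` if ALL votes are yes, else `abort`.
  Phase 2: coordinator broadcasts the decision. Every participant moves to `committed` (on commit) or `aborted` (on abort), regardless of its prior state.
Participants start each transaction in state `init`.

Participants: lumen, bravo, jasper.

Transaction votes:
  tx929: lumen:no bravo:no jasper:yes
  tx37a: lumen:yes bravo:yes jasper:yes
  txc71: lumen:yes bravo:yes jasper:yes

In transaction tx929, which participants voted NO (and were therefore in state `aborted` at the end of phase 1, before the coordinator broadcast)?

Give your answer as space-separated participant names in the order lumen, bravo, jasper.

Txn tx929 phase 1: lumen no -> aborted; bravo no -> aborted; jasper yes -> prepared

Answer: lumen bravo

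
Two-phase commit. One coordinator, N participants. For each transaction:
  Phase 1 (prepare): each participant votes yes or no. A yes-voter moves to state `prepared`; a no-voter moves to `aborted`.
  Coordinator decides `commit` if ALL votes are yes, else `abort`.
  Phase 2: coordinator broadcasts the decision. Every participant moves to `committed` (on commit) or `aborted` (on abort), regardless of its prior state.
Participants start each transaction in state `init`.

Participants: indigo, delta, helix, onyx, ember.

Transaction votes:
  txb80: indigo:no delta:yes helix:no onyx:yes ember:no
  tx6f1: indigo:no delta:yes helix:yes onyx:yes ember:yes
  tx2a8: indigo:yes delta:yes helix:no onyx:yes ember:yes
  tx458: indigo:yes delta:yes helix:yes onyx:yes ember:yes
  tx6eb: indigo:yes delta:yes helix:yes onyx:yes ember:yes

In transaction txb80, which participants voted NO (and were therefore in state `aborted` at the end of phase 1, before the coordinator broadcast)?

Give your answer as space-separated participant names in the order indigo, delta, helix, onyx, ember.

Answer: indigo helix ember

Derivation:
Txn txb80 phase 1: indigo no -> aborted; delta yes -> prepared; helix no -> aborted; onyx yes -> prepared; ember no -> aborted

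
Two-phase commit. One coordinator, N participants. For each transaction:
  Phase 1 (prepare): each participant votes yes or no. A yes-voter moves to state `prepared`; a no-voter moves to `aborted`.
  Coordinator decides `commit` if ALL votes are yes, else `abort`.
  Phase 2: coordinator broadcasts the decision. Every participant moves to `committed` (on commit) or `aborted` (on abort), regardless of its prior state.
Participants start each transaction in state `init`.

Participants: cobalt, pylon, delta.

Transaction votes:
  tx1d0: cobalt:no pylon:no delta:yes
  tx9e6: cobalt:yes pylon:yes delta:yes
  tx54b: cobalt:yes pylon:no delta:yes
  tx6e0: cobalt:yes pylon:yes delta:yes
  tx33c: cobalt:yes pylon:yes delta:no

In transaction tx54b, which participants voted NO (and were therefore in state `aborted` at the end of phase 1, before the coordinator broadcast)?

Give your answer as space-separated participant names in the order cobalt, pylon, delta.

Txn tx54b phase 1: cobalt yes -> prepared; pylon no -> aborted; delta yes -> prepared

Answer: pylon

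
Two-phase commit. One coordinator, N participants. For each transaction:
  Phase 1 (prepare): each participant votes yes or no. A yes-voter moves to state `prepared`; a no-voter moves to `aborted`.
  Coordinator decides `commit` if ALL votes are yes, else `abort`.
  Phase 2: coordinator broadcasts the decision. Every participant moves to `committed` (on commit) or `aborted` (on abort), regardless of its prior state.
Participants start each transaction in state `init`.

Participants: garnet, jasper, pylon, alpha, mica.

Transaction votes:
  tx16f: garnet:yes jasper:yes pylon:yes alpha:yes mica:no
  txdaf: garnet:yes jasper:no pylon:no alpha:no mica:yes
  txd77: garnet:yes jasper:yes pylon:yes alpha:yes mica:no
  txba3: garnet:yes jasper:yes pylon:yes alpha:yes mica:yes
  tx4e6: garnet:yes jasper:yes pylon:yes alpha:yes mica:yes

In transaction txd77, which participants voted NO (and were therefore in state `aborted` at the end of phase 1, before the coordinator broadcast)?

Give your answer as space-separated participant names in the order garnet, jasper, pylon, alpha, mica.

Txn txd77 phase 1: garnet yes -> prepared; jasper yes -> prepared; pylon yes -> prepared; alpha yes -> prepared; mica no -> aborted

Answer: mica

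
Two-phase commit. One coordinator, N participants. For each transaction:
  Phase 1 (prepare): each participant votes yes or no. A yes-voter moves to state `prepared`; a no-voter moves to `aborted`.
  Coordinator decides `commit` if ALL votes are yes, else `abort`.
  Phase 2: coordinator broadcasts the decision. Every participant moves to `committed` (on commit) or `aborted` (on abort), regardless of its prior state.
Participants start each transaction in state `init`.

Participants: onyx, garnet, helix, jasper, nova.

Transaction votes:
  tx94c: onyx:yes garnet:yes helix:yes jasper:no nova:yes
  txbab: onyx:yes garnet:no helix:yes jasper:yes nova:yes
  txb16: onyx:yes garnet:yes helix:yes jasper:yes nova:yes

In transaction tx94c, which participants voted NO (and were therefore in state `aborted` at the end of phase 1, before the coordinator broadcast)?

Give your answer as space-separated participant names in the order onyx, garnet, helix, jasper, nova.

Answer: jasper

Derivation:
Txn tx94c phase 1: onyx yes -> prepared; garnet yes -> prepared; helix yes -> prepared; jasper no -> aborted; nova yes -> prepared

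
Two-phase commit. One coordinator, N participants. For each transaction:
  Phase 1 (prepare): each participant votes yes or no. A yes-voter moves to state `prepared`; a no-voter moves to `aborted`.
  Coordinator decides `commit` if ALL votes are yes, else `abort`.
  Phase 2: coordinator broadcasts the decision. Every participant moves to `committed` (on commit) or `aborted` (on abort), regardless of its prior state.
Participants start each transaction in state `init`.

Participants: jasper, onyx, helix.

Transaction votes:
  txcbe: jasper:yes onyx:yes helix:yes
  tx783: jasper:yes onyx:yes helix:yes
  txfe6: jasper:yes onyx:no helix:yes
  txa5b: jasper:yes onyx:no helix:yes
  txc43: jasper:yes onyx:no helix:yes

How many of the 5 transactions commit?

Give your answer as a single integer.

txcbe: all yes -> commit (commits=1)
tx783: all yes -> commit (commits=2)
txfe6: no from onyx -> abort (commits=2)
txa5b: no from onyx -> abort (commits=2)
txc43: no from onyx -> abort (commits=2)

Answer: 2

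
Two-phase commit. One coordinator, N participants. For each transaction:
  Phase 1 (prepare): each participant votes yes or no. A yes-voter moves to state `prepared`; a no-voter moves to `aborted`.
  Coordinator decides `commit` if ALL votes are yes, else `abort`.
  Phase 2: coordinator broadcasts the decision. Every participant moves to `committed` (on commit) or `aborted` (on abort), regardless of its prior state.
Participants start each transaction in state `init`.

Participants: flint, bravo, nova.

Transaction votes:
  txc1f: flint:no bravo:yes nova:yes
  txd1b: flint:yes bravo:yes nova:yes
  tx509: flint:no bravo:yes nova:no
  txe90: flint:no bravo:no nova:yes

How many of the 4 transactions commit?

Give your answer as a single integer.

txc1f: no from flint -> abort (commits=0)
txd1b: all yes -> commit (commits=1)
tx509: no from flint, nova -> abort (commits=1)
txe90: no from flint, bravo -> abort (commits=1)

Answer: 1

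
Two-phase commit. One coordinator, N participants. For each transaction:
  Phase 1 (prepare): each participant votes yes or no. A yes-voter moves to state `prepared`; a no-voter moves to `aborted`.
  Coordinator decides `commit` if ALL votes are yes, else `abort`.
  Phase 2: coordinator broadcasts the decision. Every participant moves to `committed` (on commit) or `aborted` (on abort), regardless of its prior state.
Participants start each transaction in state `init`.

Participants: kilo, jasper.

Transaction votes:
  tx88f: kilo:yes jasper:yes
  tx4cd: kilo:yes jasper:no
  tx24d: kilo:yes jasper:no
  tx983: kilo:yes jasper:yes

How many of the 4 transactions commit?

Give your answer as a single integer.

Answer: 2

Derivation:
tx88f: all yes -> commit (commits=1)
tx4cd: no from jasper -> abort (commits=1)
tx24d: no from jasper -> abort (commits=1)
tx983: all yes -> commit (commits=2)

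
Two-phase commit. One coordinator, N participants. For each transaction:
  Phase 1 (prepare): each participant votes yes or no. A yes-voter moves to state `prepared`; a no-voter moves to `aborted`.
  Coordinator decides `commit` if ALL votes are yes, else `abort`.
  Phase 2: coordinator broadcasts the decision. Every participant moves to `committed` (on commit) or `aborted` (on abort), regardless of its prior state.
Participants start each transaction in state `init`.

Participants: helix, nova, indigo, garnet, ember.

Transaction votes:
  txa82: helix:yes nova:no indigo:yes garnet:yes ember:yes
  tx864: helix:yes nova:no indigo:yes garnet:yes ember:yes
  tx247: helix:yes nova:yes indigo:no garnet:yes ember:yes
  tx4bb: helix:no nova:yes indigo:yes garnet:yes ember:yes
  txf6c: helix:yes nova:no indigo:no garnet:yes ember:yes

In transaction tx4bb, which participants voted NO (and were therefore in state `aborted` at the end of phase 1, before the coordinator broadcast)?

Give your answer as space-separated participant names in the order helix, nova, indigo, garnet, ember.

Txn tx4bb phase 1: helix no -> aborted; nova yes -> prepared; indigo yes -> prepared; garnet yes -> prepared; ember yes -> prepared

Answer: helix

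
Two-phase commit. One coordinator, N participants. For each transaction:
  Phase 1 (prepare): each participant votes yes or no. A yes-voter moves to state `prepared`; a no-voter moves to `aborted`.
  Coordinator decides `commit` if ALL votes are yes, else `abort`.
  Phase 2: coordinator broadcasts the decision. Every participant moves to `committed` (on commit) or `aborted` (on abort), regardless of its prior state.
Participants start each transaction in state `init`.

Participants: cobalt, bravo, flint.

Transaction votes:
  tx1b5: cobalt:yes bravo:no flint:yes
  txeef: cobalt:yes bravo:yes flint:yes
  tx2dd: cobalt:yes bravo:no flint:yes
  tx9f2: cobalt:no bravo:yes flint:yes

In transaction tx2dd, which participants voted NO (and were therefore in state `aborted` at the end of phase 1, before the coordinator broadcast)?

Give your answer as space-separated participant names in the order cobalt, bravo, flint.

Answer: bravo

Derivation:
Txn tx2dd phase 1: cobalt yes -> prepared; bravo no -> aborted; flint yes -> prepared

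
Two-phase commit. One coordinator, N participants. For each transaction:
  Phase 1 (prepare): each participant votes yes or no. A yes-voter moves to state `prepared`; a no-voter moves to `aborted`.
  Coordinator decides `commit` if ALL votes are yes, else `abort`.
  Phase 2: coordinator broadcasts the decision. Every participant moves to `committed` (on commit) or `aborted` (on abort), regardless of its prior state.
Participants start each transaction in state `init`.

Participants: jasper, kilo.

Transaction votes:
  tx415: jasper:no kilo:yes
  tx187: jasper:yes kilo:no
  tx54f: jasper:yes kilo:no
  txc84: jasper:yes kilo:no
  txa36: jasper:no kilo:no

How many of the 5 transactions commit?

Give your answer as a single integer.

Answer: 0

Derivation:
tx415: no from jasper -> abort (commits=0)
tx187: no from kilo -> abort (commits=0)
tx54f: no from kilo -> abort (commits=0)
txc84: no from kilo -> abort (commits=0)
txa36: no from jasper, kilo -> abort (commits=0)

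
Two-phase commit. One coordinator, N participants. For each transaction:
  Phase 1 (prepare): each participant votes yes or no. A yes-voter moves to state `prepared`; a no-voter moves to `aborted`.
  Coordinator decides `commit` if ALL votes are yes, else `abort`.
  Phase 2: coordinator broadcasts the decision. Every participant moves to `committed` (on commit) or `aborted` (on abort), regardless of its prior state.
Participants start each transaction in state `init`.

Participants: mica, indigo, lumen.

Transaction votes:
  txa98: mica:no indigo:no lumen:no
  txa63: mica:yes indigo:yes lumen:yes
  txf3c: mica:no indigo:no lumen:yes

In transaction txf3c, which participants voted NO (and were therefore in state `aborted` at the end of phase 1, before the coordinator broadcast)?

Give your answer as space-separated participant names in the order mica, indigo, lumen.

Txn txf3c phase 1: mica no -> aborted; indigo no -> aborted; lumen yes -> prepared

Answer: mica indigo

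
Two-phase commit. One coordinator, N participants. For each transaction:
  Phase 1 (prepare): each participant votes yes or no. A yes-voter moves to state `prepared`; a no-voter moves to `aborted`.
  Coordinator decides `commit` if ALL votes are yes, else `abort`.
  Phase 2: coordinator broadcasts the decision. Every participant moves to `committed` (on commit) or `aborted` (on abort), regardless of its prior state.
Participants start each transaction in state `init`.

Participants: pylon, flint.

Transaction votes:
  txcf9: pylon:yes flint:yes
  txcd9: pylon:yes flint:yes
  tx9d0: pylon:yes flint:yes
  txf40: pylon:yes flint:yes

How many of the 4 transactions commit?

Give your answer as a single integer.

Answer: 4

Derivation:
txcf9: all yes -> commit (commits=1)
txcd9: all yes -> commit (commits=2)
tx9d0: all yes -> commit (commits=3)
txf40: all yes -> commit (commits=4)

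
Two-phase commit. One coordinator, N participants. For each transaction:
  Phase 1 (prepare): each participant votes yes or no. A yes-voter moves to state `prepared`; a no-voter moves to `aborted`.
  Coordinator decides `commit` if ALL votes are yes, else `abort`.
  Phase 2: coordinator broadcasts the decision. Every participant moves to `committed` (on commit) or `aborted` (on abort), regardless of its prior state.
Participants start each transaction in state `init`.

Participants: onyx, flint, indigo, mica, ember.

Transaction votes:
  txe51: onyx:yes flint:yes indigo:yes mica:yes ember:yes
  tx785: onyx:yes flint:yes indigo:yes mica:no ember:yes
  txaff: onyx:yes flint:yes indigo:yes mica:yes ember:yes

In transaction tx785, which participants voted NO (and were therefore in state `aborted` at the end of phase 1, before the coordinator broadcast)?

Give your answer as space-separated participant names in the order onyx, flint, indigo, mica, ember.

Answer: mica

Derivation:
Txn tx785 phase 1: onyx yes -> prepared; flint yes -> prepared; indigo yes -> prepared; mica no -> aborted; ember yes -> prepared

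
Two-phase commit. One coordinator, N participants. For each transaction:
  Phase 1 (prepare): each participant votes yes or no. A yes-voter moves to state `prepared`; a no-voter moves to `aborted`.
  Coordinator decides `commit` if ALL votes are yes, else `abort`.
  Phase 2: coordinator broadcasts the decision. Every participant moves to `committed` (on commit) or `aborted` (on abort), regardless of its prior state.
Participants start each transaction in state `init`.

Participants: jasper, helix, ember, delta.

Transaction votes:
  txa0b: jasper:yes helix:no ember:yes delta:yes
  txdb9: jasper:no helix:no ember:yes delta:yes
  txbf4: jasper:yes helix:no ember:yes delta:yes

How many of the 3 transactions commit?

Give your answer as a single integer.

Answer: 0

Derivation:
txa0b: no from helix -> abort (commits=0)
txdb9: no from jasper, helix -> abort (commits=0)
txbf4: no from helix -> abort (commits=0)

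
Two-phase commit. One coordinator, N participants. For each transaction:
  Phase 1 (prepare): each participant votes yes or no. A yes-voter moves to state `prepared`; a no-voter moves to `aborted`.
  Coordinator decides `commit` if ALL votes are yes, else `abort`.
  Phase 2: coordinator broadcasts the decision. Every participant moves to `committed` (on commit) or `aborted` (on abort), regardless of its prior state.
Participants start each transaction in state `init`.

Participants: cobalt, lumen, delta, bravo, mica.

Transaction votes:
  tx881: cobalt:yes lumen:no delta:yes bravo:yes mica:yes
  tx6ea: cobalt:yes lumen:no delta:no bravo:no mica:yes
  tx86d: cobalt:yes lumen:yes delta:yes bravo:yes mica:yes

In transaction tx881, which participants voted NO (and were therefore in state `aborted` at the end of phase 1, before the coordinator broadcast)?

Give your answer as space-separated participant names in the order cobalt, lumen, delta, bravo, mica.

Answer: lumen

Derivation:
Txn tx881 phase 1: cobalt yes -> prepared; lumen no -> aborted; delta yes -> prepared; bravo yes -> prepared; mica yes -> prepared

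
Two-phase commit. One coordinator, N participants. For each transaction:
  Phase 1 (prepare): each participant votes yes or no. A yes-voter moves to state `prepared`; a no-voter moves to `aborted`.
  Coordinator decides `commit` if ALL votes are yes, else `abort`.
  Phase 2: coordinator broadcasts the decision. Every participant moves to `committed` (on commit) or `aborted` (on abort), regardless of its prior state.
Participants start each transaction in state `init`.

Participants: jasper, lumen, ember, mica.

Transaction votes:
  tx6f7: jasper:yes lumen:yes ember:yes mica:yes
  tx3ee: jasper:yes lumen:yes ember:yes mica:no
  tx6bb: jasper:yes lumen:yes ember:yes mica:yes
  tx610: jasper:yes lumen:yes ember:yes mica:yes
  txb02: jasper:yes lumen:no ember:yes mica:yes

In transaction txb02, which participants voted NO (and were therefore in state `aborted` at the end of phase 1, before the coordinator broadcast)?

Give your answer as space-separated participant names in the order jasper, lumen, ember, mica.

Txn txb02 phase 1: jasper yes -> prepared; lumen no -> aborted; ember yes -> prepared; mica yes -> prepared

Answer: lumen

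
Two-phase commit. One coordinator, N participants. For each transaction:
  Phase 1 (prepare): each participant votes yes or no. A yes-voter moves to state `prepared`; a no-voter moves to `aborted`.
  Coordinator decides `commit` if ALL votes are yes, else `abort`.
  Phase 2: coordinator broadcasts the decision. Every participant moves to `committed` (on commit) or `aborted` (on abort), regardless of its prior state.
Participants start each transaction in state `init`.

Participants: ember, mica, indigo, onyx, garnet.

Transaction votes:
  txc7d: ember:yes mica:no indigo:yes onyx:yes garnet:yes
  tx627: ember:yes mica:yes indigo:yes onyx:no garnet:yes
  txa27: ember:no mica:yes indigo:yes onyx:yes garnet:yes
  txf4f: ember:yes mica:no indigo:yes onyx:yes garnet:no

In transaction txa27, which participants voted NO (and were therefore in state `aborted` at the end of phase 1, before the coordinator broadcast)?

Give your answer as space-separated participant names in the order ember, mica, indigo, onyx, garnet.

Answer: ember

Derivation:
Txn txa27 phase 1: ember no -> aborted; mica yes -> prepared; indigo yes -> prepared; onyx yes -> prepared; garnet yes -> prepared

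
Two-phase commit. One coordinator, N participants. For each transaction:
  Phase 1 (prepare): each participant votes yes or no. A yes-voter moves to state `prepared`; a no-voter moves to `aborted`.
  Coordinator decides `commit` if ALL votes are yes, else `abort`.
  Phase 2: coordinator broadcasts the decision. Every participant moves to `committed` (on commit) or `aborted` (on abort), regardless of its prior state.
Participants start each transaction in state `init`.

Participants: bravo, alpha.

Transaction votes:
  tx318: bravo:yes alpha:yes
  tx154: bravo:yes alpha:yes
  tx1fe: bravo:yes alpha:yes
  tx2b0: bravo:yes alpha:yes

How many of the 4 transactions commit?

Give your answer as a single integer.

tx318: all yes -> commit (commits=1)
tx154: all yes -> commit (commits=2)
tx1fe: all yes -> commit (commits=3)
tx2b0: all yes -> commit (commits=4)

Answer: 4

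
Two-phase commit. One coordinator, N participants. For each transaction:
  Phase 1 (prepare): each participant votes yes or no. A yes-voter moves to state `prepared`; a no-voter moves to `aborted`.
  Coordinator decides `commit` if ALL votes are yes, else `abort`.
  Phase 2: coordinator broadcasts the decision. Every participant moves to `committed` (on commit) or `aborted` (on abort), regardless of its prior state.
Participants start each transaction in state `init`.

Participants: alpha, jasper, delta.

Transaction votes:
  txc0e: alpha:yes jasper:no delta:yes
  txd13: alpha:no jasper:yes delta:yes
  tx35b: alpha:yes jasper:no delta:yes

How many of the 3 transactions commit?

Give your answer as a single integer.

txc0e: no from jasper -> abort (commits=0)
txd13: no from alpha -> abort (commits=0)
tx35b: no from jasper -> abort (commits=0)

Answer: 0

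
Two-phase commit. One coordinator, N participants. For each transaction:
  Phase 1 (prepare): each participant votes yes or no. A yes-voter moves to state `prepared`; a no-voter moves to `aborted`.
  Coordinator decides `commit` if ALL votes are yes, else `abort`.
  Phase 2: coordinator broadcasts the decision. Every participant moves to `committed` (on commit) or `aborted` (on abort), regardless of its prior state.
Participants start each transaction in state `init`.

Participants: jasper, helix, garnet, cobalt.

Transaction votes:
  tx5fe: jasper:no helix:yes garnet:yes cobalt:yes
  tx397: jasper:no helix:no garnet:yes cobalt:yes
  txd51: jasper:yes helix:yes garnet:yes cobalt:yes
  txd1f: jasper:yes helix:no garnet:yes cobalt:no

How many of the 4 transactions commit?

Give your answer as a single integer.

tx5fe: no from jasper -> abort (commits=0)
tx397: no from jasper, helix -> abort (commits=0)
txd51: all yes -> commit (commits=1)
txd1f: no from helix, cobalt -> abort (commits=1)

Answer: 1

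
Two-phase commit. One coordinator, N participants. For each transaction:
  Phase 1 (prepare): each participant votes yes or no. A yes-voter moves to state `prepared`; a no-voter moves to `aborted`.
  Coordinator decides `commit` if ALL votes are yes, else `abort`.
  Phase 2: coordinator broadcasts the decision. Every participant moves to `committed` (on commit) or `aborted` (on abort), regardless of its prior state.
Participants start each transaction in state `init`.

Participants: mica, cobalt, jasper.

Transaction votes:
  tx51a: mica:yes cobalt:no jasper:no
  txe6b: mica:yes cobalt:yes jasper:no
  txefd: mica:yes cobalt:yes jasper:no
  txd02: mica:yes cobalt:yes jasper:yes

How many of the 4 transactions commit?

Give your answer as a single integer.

Answer: 1

Derivation:
tx51a: no from cobalt, jasper -> abort (commits=0)
txe6b: no from jasper -> abort (commits=0)
txefd: no from jasper -> abort (commits=0)
txd02: all yes -> commit (commits=1)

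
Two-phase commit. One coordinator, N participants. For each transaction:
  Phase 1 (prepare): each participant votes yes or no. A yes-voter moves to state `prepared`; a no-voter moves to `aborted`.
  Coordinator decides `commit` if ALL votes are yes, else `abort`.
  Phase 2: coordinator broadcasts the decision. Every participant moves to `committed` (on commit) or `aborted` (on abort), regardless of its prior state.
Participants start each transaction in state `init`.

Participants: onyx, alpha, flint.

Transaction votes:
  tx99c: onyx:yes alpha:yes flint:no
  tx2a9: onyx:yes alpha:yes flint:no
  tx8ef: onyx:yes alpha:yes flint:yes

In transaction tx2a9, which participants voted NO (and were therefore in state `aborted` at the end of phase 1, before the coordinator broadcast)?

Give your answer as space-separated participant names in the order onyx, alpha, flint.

Answer: flint

Derivation:
Txn tx2a9 phase 1: onyx yes -> prepared; alpha yes -> prepared; flint no -> aborted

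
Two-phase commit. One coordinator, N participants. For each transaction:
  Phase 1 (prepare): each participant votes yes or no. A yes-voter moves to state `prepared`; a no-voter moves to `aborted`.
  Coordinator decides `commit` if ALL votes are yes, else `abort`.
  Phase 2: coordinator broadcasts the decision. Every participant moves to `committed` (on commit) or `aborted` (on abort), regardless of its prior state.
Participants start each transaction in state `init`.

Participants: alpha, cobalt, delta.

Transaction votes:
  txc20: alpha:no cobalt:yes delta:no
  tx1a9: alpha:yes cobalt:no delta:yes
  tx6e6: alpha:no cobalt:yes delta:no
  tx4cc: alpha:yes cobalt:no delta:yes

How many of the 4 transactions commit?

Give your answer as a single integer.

txc20: no from alpha, delta -> abort (commits=0)
tx1a9: no from cobalt -> abort (commits=0)
tx6e6: no from alpha, delta -> abort (commits=0)
tx4cc: no from cobalt -> abort (commits=0)

Answer: 0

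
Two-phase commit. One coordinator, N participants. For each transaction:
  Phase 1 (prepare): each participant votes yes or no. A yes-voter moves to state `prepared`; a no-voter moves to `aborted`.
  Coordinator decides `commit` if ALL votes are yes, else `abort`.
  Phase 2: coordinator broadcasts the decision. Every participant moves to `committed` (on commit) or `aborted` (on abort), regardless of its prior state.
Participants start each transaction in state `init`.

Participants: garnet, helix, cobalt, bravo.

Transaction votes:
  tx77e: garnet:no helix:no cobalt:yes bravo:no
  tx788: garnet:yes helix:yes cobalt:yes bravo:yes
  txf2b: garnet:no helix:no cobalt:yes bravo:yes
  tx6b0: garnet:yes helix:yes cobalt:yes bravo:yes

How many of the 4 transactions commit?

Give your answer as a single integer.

Answer: 2

Derivation:
tx77e: no from garnet, helix, bravo -> abort (commits=0)
tx788: all yes -> commit (commits=1)
txf2b: no from garnet, helix -> abort (commits=1)
tx6b0: all yes -> commit (commits=2)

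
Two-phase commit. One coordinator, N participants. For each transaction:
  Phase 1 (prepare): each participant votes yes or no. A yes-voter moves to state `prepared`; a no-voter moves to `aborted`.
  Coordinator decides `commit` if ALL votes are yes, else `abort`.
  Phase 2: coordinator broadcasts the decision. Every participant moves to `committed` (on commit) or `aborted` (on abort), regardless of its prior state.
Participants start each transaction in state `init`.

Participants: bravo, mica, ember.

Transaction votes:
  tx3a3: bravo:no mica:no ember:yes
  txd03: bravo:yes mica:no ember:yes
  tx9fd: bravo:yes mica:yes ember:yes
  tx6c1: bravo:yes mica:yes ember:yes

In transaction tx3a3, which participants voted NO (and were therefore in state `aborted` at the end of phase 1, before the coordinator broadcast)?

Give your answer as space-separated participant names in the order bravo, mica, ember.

Txn tx3a3 phase 1: bravo no -> aborted; mica no -> aborted; ember yes -> prepared

Answer: bravo mica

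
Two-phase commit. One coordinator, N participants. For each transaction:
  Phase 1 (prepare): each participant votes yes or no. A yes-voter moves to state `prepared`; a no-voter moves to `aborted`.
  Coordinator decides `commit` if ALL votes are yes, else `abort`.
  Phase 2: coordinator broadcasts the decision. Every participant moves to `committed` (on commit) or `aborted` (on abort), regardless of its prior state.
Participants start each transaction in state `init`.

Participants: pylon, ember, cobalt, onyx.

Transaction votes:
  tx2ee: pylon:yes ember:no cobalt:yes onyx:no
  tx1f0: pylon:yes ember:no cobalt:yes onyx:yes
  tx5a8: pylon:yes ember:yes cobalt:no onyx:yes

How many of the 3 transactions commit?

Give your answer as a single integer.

tx2ee: no from ember, onyx -> abort (commits=0)
tx1f0: no from ember -> abort (commits=0)
tx5a8: no from cobalt -> abort (commits=0)

Answer: 0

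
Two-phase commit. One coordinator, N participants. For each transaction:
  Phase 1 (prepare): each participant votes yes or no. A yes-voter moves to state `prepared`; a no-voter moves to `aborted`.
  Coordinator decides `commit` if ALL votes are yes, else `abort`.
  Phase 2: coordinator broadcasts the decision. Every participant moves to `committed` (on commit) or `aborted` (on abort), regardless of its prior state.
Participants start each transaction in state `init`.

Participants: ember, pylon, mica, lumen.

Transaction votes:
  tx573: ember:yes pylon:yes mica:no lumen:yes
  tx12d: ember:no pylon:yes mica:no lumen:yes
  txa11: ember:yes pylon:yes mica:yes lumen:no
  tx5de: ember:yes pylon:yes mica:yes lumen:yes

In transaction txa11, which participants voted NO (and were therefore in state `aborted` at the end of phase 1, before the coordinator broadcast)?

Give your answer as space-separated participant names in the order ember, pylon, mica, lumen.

Answer: lumen

Derivation:
Txn txa11 phase 1: ember yes -> prepared; pylon yes -> prepared; mica yes -> prepared; lumen no -> aborted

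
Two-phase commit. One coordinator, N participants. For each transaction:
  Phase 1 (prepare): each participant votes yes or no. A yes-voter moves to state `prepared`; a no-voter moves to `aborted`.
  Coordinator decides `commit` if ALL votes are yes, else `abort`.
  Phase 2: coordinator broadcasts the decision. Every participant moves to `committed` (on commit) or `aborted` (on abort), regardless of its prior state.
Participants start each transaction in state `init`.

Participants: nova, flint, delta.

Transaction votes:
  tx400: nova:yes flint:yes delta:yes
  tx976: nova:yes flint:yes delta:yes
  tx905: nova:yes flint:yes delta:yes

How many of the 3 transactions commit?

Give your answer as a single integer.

Answer: 3

Derivation:
tx400: all yes -> commit (commits=1)
tx976: all yes -> commit (commits=2)
tx905: all yes -> commit (commits=3)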